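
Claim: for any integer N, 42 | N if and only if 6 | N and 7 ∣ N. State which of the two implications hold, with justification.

Both implications hold.

(⟹) If 42 ∣ N, write N = 42q. Since 42 = 7·6, N = 6·(7q), so 6 ∣ N; and since 42 = 6·7, N = 7·(6q), so 7 ∣ N.

(⟸) Suppose 6 ∣ N and 7 ∣ N. Any common multiple of 6 and 7 is a multiple of their lcm; here gcd(6, 7) = 1, so lcm(6, 7) = 6·7 = 42, so 42 ∣ N.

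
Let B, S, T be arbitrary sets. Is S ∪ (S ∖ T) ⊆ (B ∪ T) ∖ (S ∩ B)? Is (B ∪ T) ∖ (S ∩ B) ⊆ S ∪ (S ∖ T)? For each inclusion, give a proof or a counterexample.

Both inclusions fail.

(⟹) This inclusion fails. Take B = ∅, S = {1}, T = ∅; then 1 ∈ S ∪ (S ∖ T) but 1 ∉ (B ∪ T) ∖ (S ∩ B).

(⟸) This inclusion fails. Take B = {1}, S = ∅, T = ∅; then 1 ∈ (B ∪ T) ∖ (S ∩ B) but 1 ∉ S ∪ (S ∖ T).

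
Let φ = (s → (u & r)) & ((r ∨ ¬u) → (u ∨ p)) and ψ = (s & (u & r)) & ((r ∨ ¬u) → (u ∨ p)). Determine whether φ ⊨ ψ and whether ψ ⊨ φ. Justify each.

[⇒] This fails. Under p = T, s = F, u = F, r = F, the left side is true but the right side is false.

[⇐] Assume the antecedent. If p is true, the antecedent forces (p = T, s = T, u = T, r = T), and the consequent holds there. If p is false, the antecedent forces (p = F, s = T, u = T, r = T), and the consequent holds there. Either way the consequent holds.

(⇒) fails; (⇐) holds.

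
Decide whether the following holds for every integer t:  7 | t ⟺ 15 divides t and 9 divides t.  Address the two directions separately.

[⇒] This fails: take t = 7. Certainly 7 ∣ 7, but 15 ∤ 7.

[⇐] This fails: take t = 45. Both 15 ∣ 45 and 9 ∣ 45, yet 45 is not a multiple of 7 (since 45 = 6·7 + 3), so 7 ∤ 45.

(⇒) fails and (⇐) fails.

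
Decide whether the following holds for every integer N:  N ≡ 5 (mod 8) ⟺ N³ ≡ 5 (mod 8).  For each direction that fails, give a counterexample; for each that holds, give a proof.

[⇒] Suppose N ≡ 5 (mod 8). Write N = 8j + 5. Then (8j + 5)³ = 512j³ + 960j² + 600j + 125 = 8(64j³ + 120j² + 75j + 15) + 5, so N³ ≡ 5 (mod 8).

[⇐] Conversely, suppose N³ ≡ 5 (mod 8). The only residue r in {0, …, 7} with r³ ≡ 5 (mod 8) is r = 5, so N ≡ 5 (mod 8).

Both directions hold; the statement is true.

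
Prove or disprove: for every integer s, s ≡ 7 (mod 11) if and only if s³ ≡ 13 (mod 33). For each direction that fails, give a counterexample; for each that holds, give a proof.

[⇒] This fails: take s = 18. Then 18 ≡ 7 (mod 11), but 18³ = 5832 ≡ 24 (mod 33), not 13.

[⇐] Conversely, the residues r modulo 33 with r³ ≡ 13 (mod 33) are exactly {7}, and each is ≡ 7 (mod 11).

The forward direction fails; the converse holds.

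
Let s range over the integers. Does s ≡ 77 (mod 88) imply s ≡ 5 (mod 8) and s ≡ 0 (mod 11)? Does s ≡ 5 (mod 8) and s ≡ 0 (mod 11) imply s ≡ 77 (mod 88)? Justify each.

Forward direction. Suppose s ≡ 77 (mod 88); write s = 88j + 77. Since 8 ∣ 88, reducing mod 8 gives s ≡ 77 ≡ 5 (mod 8); since 11 ∣ 88, reducing mod 11 gives s ≡ 77 ≡ 0 (mod 11).

Converse. If s ≡ 5 (mod 8) and s ≡ 0 (mod 11), then by the Chinese remainder theorem s ≡ 77 (mod 88). This is exactly s ≡ 77 (mod 88).

Both directions hold.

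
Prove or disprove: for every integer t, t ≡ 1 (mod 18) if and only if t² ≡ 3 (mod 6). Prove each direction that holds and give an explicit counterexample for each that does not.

Forward direction. This fails: take t = 1. Then 1 ≡ 1 (mod 18), but 1² = 1 ≡ 1 (mod 6), not 3.

Converse. This fails: take t = 3. Then 3² = 9 ≡ 3 (mod 6), yet 3 ≡ 3 (mod 18), not 1.

(⇒) fails and (⇐) fails.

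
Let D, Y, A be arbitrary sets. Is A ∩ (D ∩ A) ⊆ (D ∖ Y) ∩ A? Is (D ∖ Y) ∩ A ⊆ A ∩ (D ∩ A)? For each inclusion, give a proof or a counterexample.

Forward inclusion. This inclusion fails. Take D = {1}, Y = {1}, A = {1}; then 1 ∈ A ∩ (D ∩ A) but 1 ∉ (D ∖ Y) ∩ A.

Reverse inclusion. Let x ∈ (D ∖ Y) ∩ A. Then x ∈ D ∩ A and x ∉ Y, from which x ∈ A ∩ (D ∩ A).

The sets are not equal: only the reverse inclusion holds.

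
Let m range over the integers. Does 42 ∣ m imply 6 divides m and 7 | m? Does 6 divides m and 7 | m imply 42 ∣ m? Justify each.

[⇒] If 42 ∣ m, write m = 42q. Since 42 = 7·6, m = 6·(7q), so 6 ∣ m; and since 42 = 6·7, m = 7·(6q), so 7 ∣ m.

[⇐] Suppose 6 ∣ m and 7 ∣ m. Any common multiple of 6 and 7 is a multiple of their lcm; here gcd(6, 7) = 1, so lcm(6, 7) = 6·7 = 42, so 42 ∣ m.

Both directions hold; the statement is true.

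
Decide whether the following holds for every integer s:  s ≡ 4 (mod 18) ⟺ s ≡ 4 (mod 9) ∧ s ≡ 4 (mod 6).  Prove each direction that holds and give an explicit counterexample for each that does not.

Both directions hold.

(⇒) Suppose s ≡ 4 (mod 18); write s = 18j + 4. Since 9 ∣ 18, reducing mod 9 gives s ≡ 4 (mod 9); since 6 ∣ 18, reducing mod 6 gives s ≡ 4 (mod 6).

(⇐) Conversely, if s ≡ 4 (mod 9) and s ≡ 4 (mod 6), then by the Chinese remainder theorem s ≡ 4 (mod 18). This is exactly s ≡ 4 (mod 18).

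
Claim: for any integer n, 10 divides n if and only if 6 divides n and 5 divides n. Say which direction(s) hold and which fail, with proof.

Only the reverse direction holds.

(⇒) This fails: take n = 10. Certainly 10 ∣ 10, but 6 ∤ 10.

(⇐) Suppose 6 ∣ n and 5 ∣ n. Any common multiple of 6 and 5 is a multiple of their lcm; here gcd(6, 5) = 1, so lcm(6, 5) = 6·5 = 30, so 30 ∣ n. Since 10 ∣ 30, it follows that 10 ∣ n.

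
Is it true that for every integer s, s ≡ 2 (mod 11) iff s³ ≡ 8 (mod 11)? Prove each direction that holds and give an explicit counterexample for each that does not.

Both implications hold.

[⇒] Suppose s ≡ 2 (mod 11). Write s = 11j + 2. Then (11j + 2)³ = 1331j³ + 726j² + 132j + 8 = 11(121j³ + 66j² + 12j) + 8, so s³ ≡ 8 (mod 11).

[⇐] Conversely, suppose s³ ≡ 8 (mod 11). The only residue r in {0, …, 10} with r³ ≡ 8 (mod 11) is r = 2, so s ≡ 2 (mod 11).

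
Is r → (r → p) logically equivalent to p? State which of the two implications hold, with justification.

Not equivalent: only (⇐) holds.

(⇒) This fails. Under p = F, r = F, the left side is true but the right side is false.

(⇐) Assume the antecedent. If p is true, r → (r → p) reduces to true regardless of the other variables. If p is false, the antecedent cannot hold. Either way r → (r → p) holds.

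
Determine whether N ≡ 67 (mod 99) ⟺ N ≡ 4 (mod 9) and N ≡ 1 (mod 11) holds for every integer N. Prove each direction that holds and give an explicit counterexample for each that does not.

(⇒) Suppose N ≡ 67 (mod 99); write N = 99j + 67. Since 9 ∣ 99, reducing mod 9 gives N ≡ 67 ≡ 4 (mod 9); since 11 ∣ 99, reducing mod 11 gives N ≡ 67 ≡ 1 (mod 11).

(⇐) Conversely, if N ≡ 4 (mod 9) and N ≡ 1 (mod 11), then by the Chinese remainder theorem N ≡ 67 (mod 99). This is exactly N ≡ 67 (mod 99).

Equivalent; both directions hold.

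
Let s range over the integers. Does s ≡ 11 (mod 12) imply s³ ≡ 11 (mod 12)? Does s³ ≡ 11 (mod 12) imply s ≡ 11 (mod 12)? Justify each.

Both directions hold.

Forward direction. Suppose s ≡ 11 (mod 12). Write s = 12j + 11. Then (12j + 11)³ = 1728j³ + 4752j² + 4356j + 1331 = 12(144j³ + 396j² + 363j + 110) + 11, so s³ ≡ 11 (mod 12).

Converse. Suppose s³ ≡ 11 (mod 12). The only residue r in {0, …, 11} with r³ ≡ 11 (mod 12) is r = 11, so s ≡ 11 (mod 12).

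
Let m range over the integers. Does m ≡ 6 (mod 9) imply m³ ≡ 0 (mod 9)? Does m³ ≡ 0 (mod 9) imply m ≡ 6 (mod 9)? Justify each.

(→) Suppose m ≡ 6 (mod 9). Write m = 9j + 6. Then (9j + 6)³ = 729j³ + 1458j² + 972j + 216 = 9(81j³ + 162j² + 108j + 24) + 0, so m³ ≡ 0 (mod 9).

(←) This fails: take m = 0. Then 0³ = 0 ≡ 0 (mod 9), yet 0 ≡ 0 (mod 9), not 6.

Not equivalent: only (⇒) holds.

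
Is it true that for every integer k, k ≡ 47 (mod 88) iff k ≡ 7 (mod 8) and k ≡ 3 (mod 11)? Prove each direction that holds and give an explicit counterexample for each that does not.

Both directions hold.

(⇒) Suppose k ≡ 47 (mod 88); write k = 88j + 47. Since 8 ∣ 88, reducing mod 8 gives k ≡ 47 ≡ 7 (mod 8); since 11 ∣ 88, reducing mod 11 gives k ≡ 47 ≡ 3 (mod 11).

(⇐) Conversely, if k ≡ 7 (mod 8) and k ≡ 3 (mod 11), then by the Chinese remainder theorem k ≡ 47 (mod 88). This is exactly k ≡ 47 (mod 88).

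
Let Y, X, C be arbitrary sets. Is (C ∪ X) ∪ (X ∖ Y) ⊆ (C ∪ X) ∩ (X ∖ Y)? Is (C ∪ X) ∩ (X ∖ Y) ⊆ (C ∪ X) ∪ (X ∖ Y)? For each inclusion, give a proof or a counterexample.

Only the reverse inclusion holds.

(⟸) Let x ∈ (C ∪ X) ∩ (X ∖ Y). Then either x ∈ X and x ∉ Y, C; or x ∈ X ∩ C and x ∉ Y. In each case x ∈ (C ∪ X) ∪ (X ∖ Y), so (C ∪ X) ∩ (X ∖ Y) ⊆ (C ∪ X) ∪ (X ∖ Y).

(⟹) This inclusion fails. Take Y = {1}, X = {1}, C = ∅; then 1 ∈ (C ∪ X) ∪ (X ∖ Y) but 1 ∉ (C ∪ X) ∩ (X ∖ Y).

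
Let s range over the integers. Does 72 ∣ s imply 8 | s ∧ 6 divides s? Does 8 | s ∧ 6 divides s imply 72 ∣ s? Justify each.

(→) If 72 ∣ s, write s = 72q. Since 72 = 9·8, s = 8·(9q), so 8 ∣ s; and since 72 = 12·6, s = 6·(12q), so 6 ∣ s.

(←) This fails: take s = 24. Both 8 ∣ 24 and 6 ∣ 24, yet 24 is not a multiple of 72 (since 24 = 0·72 + 24), so 72 ∤ 24.

Only the forward direction holds.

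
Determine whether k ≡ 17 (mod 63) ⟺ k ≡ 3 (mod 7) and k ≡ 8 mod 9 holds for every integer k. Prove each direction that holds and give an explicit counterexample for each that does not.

Both directions hold.

(⇒) Suppose k ≡ 17 (mod 63); write k = 63j + 17. Since 7 ∣ 63, reducing mod 7 gives k ≡ 17 ≡ 3 (mod 7); since 9 ∣ 63, reducing mod 9 gives k ≡ 17 ≡ 8 (mod 9).

(⇐) Conversely, if k ≡ 3 (mod 7) and k ≡ 8 (mod 9), then by the Chinese remainder theorem k ≡ 17 (mod 63). This is exactly k ≡ 17 (mod 63).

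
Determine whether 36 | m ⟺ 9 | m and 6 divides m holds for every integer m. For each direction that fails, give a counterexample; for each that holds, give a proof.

Forward direction. If 36 ∣ m, write m = 36q. Since 36 = 4·9, m = 9·(4q), so 9 ∣ m; and since 36 = 6·6, m = 6·(6q), so 6 ∣ m.

Converse. This fails: take m = 18. Both 9 ∣ 18 and 6 ∣ 18, yet 18 is not a multiple of 36 (since 18 = 0·36 + 18), so 36 ∤ 18.

Only the forward implication holds.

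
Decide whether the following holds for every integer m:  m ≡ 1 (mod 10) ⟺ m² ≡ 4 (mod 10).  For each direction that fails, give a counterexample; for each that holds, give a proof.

(→) This fails: take m = 1. Then 1 ≡ 1 (mod 10), but 1² = 1 ≡ 1 (mod 10), not 4.

(←) This fails: take m = 2. Then 2² = 4 ≡ 4 (mod 10), yet 2 ≡ 2 (mod 10), not 1.

Neither direction holds.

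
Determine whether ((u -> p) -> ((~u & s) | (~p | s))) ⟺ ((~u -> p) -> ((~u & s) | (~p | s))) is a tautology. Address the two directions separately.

[⇒] Assume the antecedent. If p is true, the antecedent forces (u = F, p = T, s = T) or (u = T, p = T, s = T), and the consequent holds there. If p is false, the consequent reduces to true regardless of the other variables. Either way the consequent holds.

[⇐] Assume the antecedent. If p is true, the antecedent forces (u = F, p = T, s = T) or (u = T, p = T, s = T), and the consequent holds there. If p is false, the consequent reduces to true regardless of the other variables. Either way the consequent holds.

The biconditional holds.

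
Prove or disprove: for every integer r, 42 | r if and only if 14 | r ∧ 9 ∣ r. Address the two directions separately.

Only the converse holds.

[⇒] This fails: take r = 42. Certainly 42 ∣ 42, but 9 ∤ 42.

[⇐] Suppose 14 ∣ r and 9 ∣ r. Any common multiple of 14 and 9 is a multiple of their lcm; here gcd(14, 9) = 1, so lcm(14, 9) = 14·9 = 126, so 126 ∣ r. Since 42 ∣ 126, it follows that 42 ∣ r.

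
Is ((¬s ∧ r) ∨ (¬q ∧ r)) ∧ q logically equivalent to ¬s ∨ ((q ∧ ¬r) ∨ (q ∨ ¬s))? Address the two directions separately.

Not equivalent: only (⇒) holds.

Forward direction. Assume the antecedent. If r is true, the antecedent forces (r = T, q = T, s = F), and ¬s ∨ ((q ∧ ¬r) ∨ (q ∨ ¬s)) holds there. If r is false, the antecedent cannot hold. Either way ¬s ∨ ((q ∧ ¬r) ∨ (q ∨ ¬s)) holds.

Converse. This fails. Under r = F, q = F, s = F, the left side is false but the right side is true.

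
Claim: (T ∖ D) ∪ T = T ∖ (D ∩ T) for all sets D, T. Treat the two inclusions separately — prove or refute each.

(⊆) This inclusion fails. Take D = {1}, T = {1}; then 1 ∈ (T ∖ D) ∪ T but 1 ∉ T ∖ (D ∩ T).

(⊇) Let x ∈ T ∖ (D ∩ T). Then x ∈ T and x ∉ D, from which x ∈ (T ∖ D) ∪ T.

Only the reverse inclusion holds.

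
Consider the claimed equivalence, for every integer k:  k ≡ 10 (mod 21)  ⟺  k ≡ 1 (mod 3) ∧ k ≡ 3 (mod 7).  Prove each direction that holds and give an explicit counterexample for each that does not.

Both directions hold; the statement is true.

(⟹) Suppose k ≡ 10 (mod 21); write k = 21j + 10. Since 3 ∣ 21, reducing mod 3 gives k ≡ 10 ≡ 1 (mod 3); since 7 ∣ 21, reducing mod 7 gives k ≡ 10 ≡ 3 (mod 7).

(⟸) Conversely, if k ≡ 1 (mod 3) and k ≡ 3 (mod 7), then by the Chinese remainder theorem k ≡ 10 (mod 21). This is exactly k ≡ 10 (mod 21).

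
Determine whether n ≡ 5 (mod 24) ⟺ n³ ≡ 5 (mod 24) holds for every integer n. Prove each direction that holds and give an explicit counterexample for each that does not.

(→) Suppose n ≡ 5 (mod 24). Write n = 24j + 5. Then (24j + 5)³ = 13824j³ + 8640j² + 1800j + 125 = 24(576j³ + 360j² + 75j + 5) + 5, so n³ ≡ 5 (mod 24).

(←) Conversely, suppose n³ ≡ 5 (mod 24). The only residue r in {0, …, 23} with r³ ≡ 5 (mod 24) is r = 5, so n ≡ 5 (mod 24).

Both directions hold.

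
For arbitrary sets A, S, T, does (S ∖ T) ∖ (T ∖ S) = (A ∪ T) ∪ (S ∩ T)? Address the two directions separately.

(⊆) This inclusion fails. Take A = ∅, S = {1}, T = ∅; then 1 ∈ (S ∖ T) ∖ (T ∖ S) but 1 ∉ (A ∪ T) ∪ (S ∩ T).

(⊇) This inclusion fails. Take A = {1}, S = ∅, T = ∅; then 1 ∈ (A ∪ T) ∪ (S ∩ T) but 1 ∉ (S ∖ T) ∖ (T ∖ S).

Both inclusions fail.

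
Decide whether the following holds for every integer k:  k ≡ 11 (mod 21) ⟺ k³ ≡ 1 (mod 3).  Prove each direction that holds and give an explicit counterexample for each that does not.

(⇒) This fails: take k = 11. Then 11 ≡ 11 (mod 21), but 11³ = 1331 ≡ 2 (mod 3), not 1.

(⇐) This fails: take k = 1. Then 1³ = 1 ≡ 1 (mod 3), yet 1 ≡ 1 (mod 21), not 11.

Both directions fail.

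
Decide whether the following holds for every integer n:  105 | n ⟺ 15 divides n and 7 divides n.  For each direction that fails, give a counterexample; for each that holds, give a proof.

[⇒] If 105 ∣ n, write n = 105q. Since 105 = 7·15, n = 15·(7q), so 15 ∣ n; and since 105 = 15·7, n = 7·(15q), so 7 ∣ n.

[⇐] Suppose 15 ∣ n and 7 ∣ n. Any common multiple of 15 and 7 is a multiple of their lcm; here gcd(15, 7) = 1, so lcm(15, 7) = 15·7 = 105, so 105 ∣ n.

Equivalent; both directions hold.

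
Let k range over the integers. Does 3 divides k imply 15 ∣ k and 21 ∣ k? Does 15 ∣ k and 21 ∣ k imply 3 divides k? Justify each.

(⇒) fails; (⇐) holds.

(⟸) Suppose 15 ∣ k and 21 ∣ k. Any common multiple of 15 and 21 is a multiple of their lcm; here lcm(15, 21) = 15·21/gcd(15, 21) = 315/3 = 105, so 105 ∣ k. Since 3 ∣ 105, it follows that 3 ∣ k.

(⟹) This fails: take k = 3. Certainly 3 ∣ 3, but 15 ∤ 3.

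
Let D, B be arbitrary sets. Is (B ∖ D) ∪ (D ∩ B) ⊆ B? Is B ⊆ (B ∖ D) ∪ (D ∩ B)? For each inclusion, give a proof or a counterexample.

The two sets are equal.

(⟹) Let x ∈ (B ∖ D) ∪ (D ∩ B). Then either x ∈ B and x ∉ D; or x ∈ D ∩ B. In each case x ∈ B, so (B ∖ D) ∪ (D ∩ B) ⊆ B.

(⟸) Let x ∈ B. Then either x ∈ B and x ∉ D; or x ∈ D ∩ B. In each case x ∈ (B ∖ D) ∪ (D ∩ B), so B ⊆ (B ∖ D) ∪ (D ∩ B).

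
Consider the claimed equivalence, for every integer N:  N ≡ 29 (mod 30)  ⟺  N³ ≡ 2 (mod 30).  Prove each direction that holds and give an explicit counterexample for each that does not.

(⟹) This fails: take N = 29. Then 29 ≡ 29 (mod 30), but 29³ = 24389 ≡ 29 (mod 30), not 2.

(⟸) This fails: take N = 8. Then 8³ = 512 ≡ 2 (mod 30), yet 8 ≡ 8 (mod 30), not 29.

Neither implication holds.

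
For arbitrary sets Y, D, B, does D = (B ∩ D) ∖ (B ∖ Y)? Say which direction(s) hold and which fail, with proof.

Only the reverse inclusion holds.

(⊆) This inclusion fails. Take Y = ∅, D = {1}, B = ∅; then 1 ∈ D but 1 ∉ (B ∩ D) ∖ (B ∖ Y).

(⊇) Let x ∈ (B ∩ D) ∖ (B ∖ Y). Then x ∈ Y ∩ D ∩ B, from which x ∈ D.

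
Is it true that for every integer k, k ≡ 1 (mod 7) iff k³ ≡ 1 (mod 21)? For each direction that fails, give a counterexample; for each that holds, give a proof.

(⇒) This fails: take k = 8. Then 8 ≡ 1 (mod 7), but 8³ = 512 ≡ 8 (mod 21), not 1.

(⇐) This fails: take k = 4. Then 4³ = 64 ≡ 1 (mod 21), yet 4 ≡ 4 (mod 7), not 1.

Both directions fail.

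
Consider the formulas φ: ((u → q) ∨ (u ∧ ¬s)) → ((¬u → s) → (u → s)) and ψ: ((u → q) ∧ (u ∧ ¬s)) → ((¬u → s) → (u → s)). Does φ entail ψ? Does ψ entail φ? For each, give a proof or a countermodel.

(⟹) Assume the antecedent. If u is true, the antecedent forces (u = T, s = T, q = F) or (u = T, s = T, q = T), and the consequent holds there. If u is false, the consequent reduces to true regardless of the other variables. Either way the consequent holds.

(⟸) This fails. Under u = T, s = F, q = F, the left side is false but the right side is true.

Only the forward direction holds.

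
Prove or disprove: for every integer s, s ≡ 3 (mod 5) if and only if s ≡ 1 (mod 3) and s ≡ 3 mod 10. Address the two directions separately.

The forward direction fails; the converse holds.

Forward direction. This fails: s = 3 gives 3 ≡ 3 (mod 5) but 3 ≡ 0 (mod 3), so the conjunction on the right does not hold.

Converse. If s ≡ 1 (mod 3) and s ≡ 3 (mod 10), then by the Chinese remainder theorem s ≡ 13 (mod 30). Since 13 ≡ 3 (mod 5) and 5 ∣ 30, we get s ≡ 3 (mod 5).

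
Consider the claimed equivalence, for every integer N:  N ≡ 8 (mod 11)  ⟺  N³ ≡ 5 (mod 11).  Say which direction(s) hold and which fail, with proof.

(→) This fails: take N = 8. Then 8 ≡ 8 (mod 11), but 8³ = 512 ≡ 6 (mod 11), not 5.

(←) This fails: take N = 3. Then 3³ = 27 ≡ 5 (mod 11), yet 3 ≡ 3 (mod 11), not 8.

Both directions fail.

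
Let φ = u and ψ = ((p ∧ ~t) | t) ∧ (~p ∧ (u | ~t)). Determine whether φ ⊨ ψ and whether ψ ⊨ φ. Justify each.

(⟹) This fails. Under p = F, t = F, u = T, the left side is true but the right side is false.

(⟸) Assume the antecedent. If p is true, the antecedent cannot hold. If p is false, the antecedent forces (p = F, t = T, u = T), and u holds there. Either way u holds.

Only the reverse direction holds.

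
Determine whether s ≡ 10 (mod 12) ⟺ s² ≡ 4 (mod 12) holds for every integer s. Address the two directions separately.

[⇐] This fails: take s = 2. Then 2² = 4 ≡ 4 (mod 12), yet 2 ≡ 2 (mod 12), not 10.

[⇒] Suppose s ≡ 10 (mod 12). Write s = 12j + 10. Then (12j + 10)² = 144j² + 240j + 100 = 12(12j² + 20j + 8) + 4, so s² ≡ 4 (mod 12).

Only the forward direction holds.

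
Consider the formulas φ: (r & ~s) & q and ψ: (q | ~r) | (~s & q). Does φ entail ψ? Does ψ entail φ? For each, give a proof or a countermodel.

(⟹) Assume the antecedent. If q is true, (q | ~r) | (~s & q) reduces to true regardless of the other variables. If q is false, the antecedent cannot hold. Either way (q | ~r) | (~s & q) holds.

(⟸) This fails. Under q = F, r = F, s = F, the left side is false but the right side is true.

Only the forward implication holds.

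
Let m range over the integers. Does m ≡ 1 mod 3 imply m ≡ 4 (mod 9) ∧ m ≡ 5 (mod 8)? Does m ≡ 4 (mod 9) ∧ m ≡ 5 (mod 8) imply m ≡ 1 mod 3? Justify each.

(⇒) fails; (⇐) holds.

(→) This fails: m = 1 gives 1 ≡ 1 (mod 3) but 1 ≡ 1 (mod 9), so the conjunction on the right does not hold.

(←) Conversely, if m ≡ 4 (mod 9) and m ≡ 5 (mod 8), then by the Chinese remainder theorem m ≡ 13 (mod 72). Since 13 ≡ 1 (mod 3) and 3 ∣ 72, we get m ≡ 1 (mod 3).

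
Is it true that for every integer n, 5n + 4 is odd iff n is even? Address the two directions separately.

(⇒) This fails: n = 5 gives 5n + 4 = 29, which is odd, but 5 is odd, not even.

(⇐) This also fails: n = 4 is even, but 5n + 4 = 24 is even, not odd.

Neither direction holds.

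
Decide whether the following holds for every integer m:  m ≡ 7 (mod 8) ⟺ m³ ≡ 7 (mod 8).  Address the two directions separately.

(⇒) Suppose m ≡ 7 (mod 8). Write m = 8j + 7. Then (8j + 7)³ = 512j³ + 1344j² + 1176j + 343 = 8(64j³ + 168j² + 147j + 42) + 7, so m³ ≡ 7 (mod 8).

(⇐) Conversely, suppose m³ ≡ 7 (mod 8). The only residue r in {0, …, 7} with r³ ≡ 7 (mod 8) is r = 7, so m ≡ 7 (mod 8).

The biconditional holds.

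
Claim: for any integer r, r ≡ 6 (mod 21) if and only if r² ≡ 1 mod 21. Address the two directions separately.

[⇒] This fails: take r = 6. Then 6 ≡ 6 (mod 21), but 6² = 36 ≡ 15 (mod 21), not 1.

[⇐] This fails: take r = 1. Then 1² = 1 ≡ 1 (mod 21), yet 1 ≡ 1 (mod 21), not 6.

(⇒) fails and (⇐) fails.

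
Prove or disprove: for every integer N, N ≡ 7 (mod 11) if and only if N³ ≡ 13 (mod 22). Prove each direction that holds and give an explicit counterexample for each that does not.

Only the converse holds.

Forward direction. This fails: take N = 18. Then 18 ≡ 7 (mod 11), but 18³ = 5832 ≡ 2 (mod 22), not 13.

Converse. The residues r modulo 22 with r³ ≡ 13 (mod 22) are exactly {7}, and each is ≡ 7 (mod 11).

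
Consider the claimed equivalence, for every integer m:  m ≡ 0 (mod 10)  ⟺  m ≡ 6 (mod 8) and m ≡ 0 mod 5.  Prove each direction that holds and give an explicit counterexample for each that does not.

The forward direction fails; the converse holds.

(⇒) This fails: m = 0 gives 0 ≡ 0 (mod 10) but 0 ≡ 0 (mod 8), so the conjunction on the right does not hold.

(⇐) Conversely, if m ≡ 6 (mod 8) and m ≡ 0 (mod 5), then by the Chinese remainder theorem m ≡ 30 (mod 40). Since 30 ≡ 0 (mod 10) and 10 ∣ 40, we get m ≡ 0 (mod 10).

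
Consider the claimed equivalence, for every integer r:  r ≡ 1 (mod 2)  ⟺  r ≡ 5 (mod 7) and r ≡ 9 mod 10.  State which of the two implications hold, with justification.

(←) If r ≡ 5 (mod 7) and r ≡ 9 (mod 10), then by the Chinese remainder theorem r ≡ 19 (mod 70). Since 19 ≡ 1 (mod 2) and 2 ∣ 70, we get r ≡ 1 (mod 2).

(→) This fails: r = 1 gives 1 ≡ 1 (mod 2) but 1 ≡ 1 (mod 7), so the conjunction on the right does not hold.

The forward direction fails; the converse holds.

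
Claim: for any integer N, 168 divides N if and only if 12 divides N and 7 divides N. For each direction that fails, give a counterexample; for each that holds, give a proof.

The forward direction holds; the converse fails.

(⟸) This fails: take N = 84. Both 12 ∣ 84 and 7 ∣ 84, yet 84 is not a multiple of 168 (since 84 = 0·168 + 84), so 168 ∤ 84.

(⟹) If 168 ∣ N, write N = 168q. Since 168 = 14·12, N = 12·(14q), so 12 ∣ N; and since 168 = 24·7, N = 7·(24q), so 7 ∣ N.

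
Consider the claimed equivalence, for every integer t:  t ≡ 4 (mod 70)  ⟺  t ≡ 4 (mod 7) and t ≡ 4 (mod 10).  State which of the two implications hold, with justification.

Both implications hold.

(→) Suppose t ≡ 4 (mod 70); write t = 70j + 4. Since 7 ∣ 70, reducing mod 7 gives t ≡ 4 (mod 7); since 10 ∣ 70, reducing mod 10 gives t ≡ 4 (mod 10).

(←) Conversely, if t ≡ 4 (mod 7) and t ≡ 4 (mod 10), then by the Chinese remainder theorem t ≡ 4 (mod 70). This is exactly t ≡ 4 (mod 70).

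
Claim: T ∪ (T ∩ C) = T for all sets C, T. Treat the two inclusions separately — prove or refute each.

Both inclusions hold.

(⊆) Let x ∈ T ∪ (T ∩ C). Then either x ∈ T and x ∉ C; or x ∈ C ∩ T. In each case x ∈ T, so T ∪ (T ∩ C) ⊆ T.

(⊇) Let x ∈ T. Then either x ∈ T and x ∉ C; or x ∈ C ∩ T. In each case x ∈ T ∪ (T ∩ C), so T ⊆ T ∪ (T ∩ C).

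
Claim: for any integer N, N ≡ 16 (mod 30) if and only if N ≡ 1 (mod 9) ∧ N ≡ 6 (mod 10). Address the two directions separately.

Only the reverse direction holds.

(→) This fails: N = 16 gives 16 ≡ 16 (mod 30) but 16 ≡ 7 (mod 9), so the conjunction on the right does not hold.

(←) Conversely, if N ≡ 1 (mod 9) and N ≡ 6 (mod 10), then by the Chinese remainder theorem N ≡ 46 (mod 90). Since 46 ≡ 16 (mod 30) and 30 ∣ 90, we get N ≡ 16 (mod 30).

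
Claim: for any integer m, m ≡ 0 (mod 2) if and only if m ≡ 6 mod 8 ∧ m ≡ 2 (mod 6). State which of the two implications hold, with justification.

(⇒) fails; (⇐) holds.

[⇒] This fails: m = 0 gives 0 ≡ 0 (mod 2) but 0 ≡ 0 (mod 8), so the conjunction on the right does not hold.

[⇐] Conversely, if m ≡ 6 (mod 8) and m ≡ 2 (mod 6), then by the Chinese remainder theorem m ≡ 14 (mod 24). Since 14 ≡ 0 (mod 2) and 2 ∣ 24, we get m ≡ 0 (mod 2).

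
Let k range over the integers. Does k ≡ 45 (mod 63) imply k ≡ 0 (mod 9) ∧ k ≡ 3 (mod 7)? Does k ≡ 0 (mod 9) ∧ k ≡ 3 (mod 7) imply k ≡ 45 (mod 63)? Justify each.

Forward direction. Suppose k ≡ 45 (mod 63); write k = 63j + 45. Since 9 ∣ 63, reducing mod 9 gives k ≡ 45 ≡ 0 (mod 9); since 7 ∣ 63, reducing mod 7 gives k ≡ 45 ≡ 3 (mod 7).

Converse. If k ≡ 0 (mod 9) and k ≡ 3 (mod 7), then by the Chinese remainder theorem k ≡ 45 (mod 63). This is exactly k ≡ 45 (mod 63).

Both directions hold; the statement is true.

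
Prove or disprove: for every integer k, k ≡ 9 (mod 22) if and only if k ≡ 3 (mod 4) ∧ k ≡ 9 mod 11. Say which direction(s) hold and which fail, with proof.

(→) This fails: k = 9 gives 9 ≡ 9 (mod 22) but 9 ≡ 1 (mod 4), so the conjunction on the right does not hold.

(←) Conversely, if k ≡ 3 (mod 4) and k ≡ 9 (mod 11), then by the Chinese remainder theorem k ≡ 31 (mod 44). Since 31 ≡ 9 (mod 22) and 22 ∣ 44, we get k ≡ 9 (mod 22).

The forward direction fails; the converse holds.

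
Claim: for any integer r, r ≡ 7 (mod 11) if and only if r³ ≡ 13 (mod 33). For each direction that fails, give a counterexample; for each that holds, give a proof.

Only the reverse direction holds.

(→) This fails: take r = 18. Then 18 ≡ 7 (mod 11), but 18³ = 5832 ≡ 24 (mod 33), not 13.

(←) Conversely, the residues r modulo 33 with r³ ≡ 13 (mod 33) are exactly {7}, and each is ≡ 7 (mod 11).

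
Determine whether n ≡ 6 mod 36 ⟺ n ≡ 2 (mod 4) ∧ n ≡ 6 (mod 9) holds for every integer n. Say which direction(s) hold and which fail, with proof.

[⇒] Suppose n ≡ 6 (mod 36); write n = 36j + 6. Since 4 ∣ 36, reducing mod 4 gives n ≡ 6 ≡ 2 (mod 4); since 9 ∣ 36, reducing mod 9 gives n ≡ 6 (mod 9).

[⇐] Conversely, if n ≡ 2 (mod 4) and n ≡ 6 (mod 9), then by the Chinese remainder theorem n ≡ 6 (mod 36). This is exactly n ≡ 6 (mod 36).

Both directions hold.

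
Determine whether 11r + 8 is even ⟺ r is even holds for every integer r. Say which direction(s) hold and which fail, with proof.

Both directions hold.

[⇒] Suppose 11r + 8 is even. Since 11 is odd, 11r and r have the same parity, so 11r + 8 ≡ r + 8 (mod 2). As 8 is even, 11r + 8 is even exactly when r is even. Thus r is even.

[⇐] Conversely, suppose r is even; write r = 2j. Then 11r + 8 = 11·(2j) + 8 = 2·11j + 8, which is even.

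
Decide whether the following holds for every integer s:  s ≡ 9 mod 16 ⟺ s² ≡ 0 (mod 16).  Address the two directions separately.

Neither direction holds.

(⟹) This fails: take s = 9. Then 9 ≡ 9 (mod 16), but 9² = 81 ≡ 1 (mod 16), not 0.

(⟸) This fails: take s = 0. Then 0² = 0 ≡ 0 (mod 16), yet 0 ≡ 0 (mod 16), not 9.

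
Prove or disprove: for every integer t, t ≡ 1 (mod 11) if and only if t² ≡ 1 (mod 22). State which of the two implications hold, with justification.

Forward direction. This fails: take t = 12. Then 12 ≡ 1 (mod 11), but 12² = 144 ≡ 12 (mod 22), not 1.

Converse. This fails: take t = 21. Then 21² = 441 ≡ 1 (mod 22), yet 21 ≡ 10 (mod 11), not 1.

Both directions fail.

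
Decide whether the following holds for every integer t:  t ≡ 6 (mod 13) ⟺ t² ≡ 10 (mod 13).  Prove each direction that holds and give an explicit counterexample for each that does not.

[⇒] Suppose t ≡ 6 (mod 13). Write t = 13j + 6. Then (13j + 6)² = 169j² + 156j + 36 = 13(13j² + 12j + 2) + 10, so t² ≡ 10 (mod 13).

[⇐] This fails: take t = 7. Then 7² = 49 ≡ 10 (mod 13), yet 7 ≡ 7 (mod 13), not 6.

Only the forward direction holds.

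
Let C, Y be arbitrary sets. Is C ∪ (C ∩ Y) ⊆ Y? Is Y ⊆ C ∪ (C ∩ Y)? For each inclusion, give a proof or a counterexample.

Forward inclusion. This inclusion fails. Take C = {1}, Y = ∅; then 1 ∈ C ∪ (C ∩ Y) but 1 ∉ Y.

Reverse inclusion. This inclusion fails. Take C = ∅, Y = {1}; then 1 ∈ Y but 1 ∉ C ∪ (C ∩ Y).

Both inclusions fail.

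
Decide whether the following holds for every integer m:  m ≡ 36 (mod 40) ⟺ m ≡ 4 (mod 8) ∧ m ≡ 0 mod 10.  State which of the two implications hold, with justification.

Forward direction. This fails: m = 36 gives 36 ≡ 36 (mod 40) but 36 ≡ 6 (mod 10), so the conjunction on the right does not hold.

Converse. This fails: m = 20 satisfies both congruences on the right (20 ≡ 4 mod 8 and 20 ≡ 0 mod 10) yet 20 ≡ 20 (mod 40), not 36.

Neither direction holds.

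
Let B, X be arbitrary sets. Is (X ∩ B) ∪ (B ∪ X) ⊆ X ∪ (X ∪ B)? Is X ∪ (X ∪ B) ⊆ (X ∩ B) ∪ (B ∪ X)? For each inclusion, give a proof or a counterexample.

(⊆) Let x ∈ (X ∩ B) ∪ (B ∪ X). Then either x ∈ B and x ∉ X; or x ∈ X and x ∉ B; or x ∈ B ∩ X. In each case x ∈ X ∪ (X ∪ B), so (X ∩ B) ∪ (B ∪ X) ⊆ X ∪ (X ∪ B).

(⊇) Let x ∈ X ∪ (X ∪ B). Then either x ∈ B and x ∉ X; or x ∈ X and x ∉ B; or x ∈ B ∩ X. In each case x ∈ (X ∩ B) ∪ (B ∪ X), so X ∪ (X ∪ B) ⊆ (X ∩ B) ∪ (B ∪ X).

Both inclusions hold; the sets are equal.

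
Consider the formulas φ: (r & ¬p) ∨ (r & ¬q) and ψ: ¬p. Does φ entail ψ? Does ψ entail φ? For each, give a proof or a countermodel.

[⇒] This fails. Under p = T, q = F, r = T, the left side is true but the right side is false.

[⇐] This fails. Under p = F, q = F, r = F, the left side is false but the right side is true.

Neither direction holds.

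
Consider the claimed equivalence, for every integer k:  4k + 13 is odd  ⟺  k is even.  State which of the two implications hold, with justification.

Forward direction. This fails: take k = 1. Then 4k + 13 = 17, which is odd, yet k = 1 is odd, not even.

Converse. Suppose k is even. Since 4 is even, 4k is even for every k, so 4k + 13 has the same parity as 13, which is odd. Hence 4k + 13 is odd.

The forward direction fails; the converse holds.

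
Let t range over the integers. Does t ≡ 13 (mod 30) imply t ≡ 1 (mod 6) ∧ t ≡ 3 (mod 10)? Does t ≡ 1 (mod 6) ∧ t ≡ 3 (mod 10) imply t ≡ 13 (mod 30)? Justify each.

Forward direction. Suppose t ≡ 13 (mod 30); write t = 30j + 13. Since 6 ∣ 30, reducing mod 6 gives t ≡ 13 ≡ 1 (mod 6); since 10 ∣ 30, reducing mod 10 gives t ≡ 13 ≡ 3 (mod 10).

Converse. If t ≡ 1 (mod 6) and t ≡ 3 (mod 10), then by the Chinese remainder theorem t ≡ 13 (mod 30). This is exactly t ≡ 13 (mod 30).

The biconditional holds.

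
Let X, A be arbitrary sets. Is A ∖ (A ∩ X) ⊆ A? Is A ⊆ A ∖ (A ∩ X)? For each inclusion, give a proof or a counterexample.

The sets are not equal: only the forward inclusion holds.

Forward inclusion. Let x ∈ A ∖ (A ∩ X). Then x ∈ A and x ∉ X, from which x ∈ A.

Reverse inclusion. This inclusion fails. Take X = {1}, A = {1}; then 1 ∈ A but 1 ∉ A ∖ (A ∩ X).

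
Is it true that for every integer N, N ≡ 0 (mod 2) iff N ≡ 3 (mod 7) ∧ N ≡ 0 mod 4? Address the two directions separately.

The forward direction fails; the converse holds.

Forward direction. This fails: N = 0 gives 0 ≡ 0 (mod 2) but 0 ≡ 0 (mod 7), so the conjunction on the right does not hold.

Converse. If N ≡ 3 (mod 7) and N ≡ 0 (mod 4), then by the Chinese remainder theorem N ≡ 24 (mod 28). Since 24 ≡ 0 (mod 2) and 2 ∣ 28, we get N ≡ 0 (mod 2).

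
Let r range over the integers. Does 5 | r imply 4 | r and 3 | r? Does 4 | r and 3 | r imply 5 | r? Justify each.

(⇒) This fails: take r = 5. Certainly 5 ∣ 5, but 4 ∤ 5.

(⇐) This fails: take r = 12. Both 4 ∣ 12 and 3 ∣ 12, yet 12 is not a multiple of 5 (since 12 = 2·5 + 2), so 5 ∤ 12.

(⇒) fails and (⇐) fails.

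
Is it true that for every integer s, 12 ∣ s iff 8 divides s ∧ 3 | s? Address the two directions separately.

The forward direction fails; the converse holds.

Forward direction. This fails: take s = 12. Certainly 12 ∣ 12, but 8 ∤ 12.

Converse. Suppose 8 ∣ s and 3 ∣ s. Any common multiple of 8 and 3 is a multiple of their lcm; here gcd(8, 3) = 1, so lcm(8, 3) = 8·3 = 24, so 24 ∣ s. Since 12 ∣ 24, it follows that 12 ∣ s.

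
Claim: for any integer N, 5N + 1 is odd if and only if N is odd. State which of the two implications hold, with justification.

Neither implication holds.

[⇒] This fails: N = 0 gives 5N + 1 = 1, which is odd, but 0 is even, not odd.

[⇐] This also fails: N = 3 is odd, but 5N + 1 = 16 is even, not odd.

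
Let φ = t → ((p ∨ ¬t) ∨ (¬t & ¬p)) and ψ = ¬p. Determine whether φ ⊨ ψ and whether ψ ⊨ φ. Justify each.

Forward direction. This fails. Under p = T, t = F, the left side is true but the right side is false.

Converse. This fails. Under p = F, t = T, the left side is false but the right side is true.

Neither implication holds.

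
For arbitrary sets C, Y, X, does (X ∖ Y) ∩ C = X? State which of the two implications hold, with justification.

(⊆) holds; (⊇) fails.

(⟹) Let x ∈ (X ∖ Y) ∩ C. Then x ∈ C ∩ X and x ∉ Y, from which x ∈ X.

(⟸) This inclusion fails. Take C = ∅, Y = ∅, X = {1}; then 1 ∈ X but 1 ∉ (X ∖ Y) ∩ C.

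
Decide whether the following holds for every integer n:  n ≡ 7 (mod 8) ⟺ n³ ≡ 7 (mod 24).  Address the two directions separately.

[⇒] This fails: take n = 15. Then 15 ≡ 7 (mod 8), but 15³ = 3375 ≡ 15 (mod 24), not 7.

[⇐] Conversely, the residues r modulo 24 with r³ ≡ 7 (mod 24) are exactly {7}, and each is ≡ 7 (mod 8).

Only the converse holds.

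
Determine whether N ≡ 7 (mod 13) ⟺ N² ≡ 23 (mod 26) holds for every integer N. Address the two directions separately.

[⇒] This fails: take N = 20. Then 20 ≡ 7 (mod 13), but 20² = 400 ≡ 10 (mod 26), not 23.

[⇐] This fails: take N = 19. Then 19² = 361 ≡ 23 (mod 26), yet 19 ≡ 6 (mod 13), not 7.

(⇒) fails and (⇐) fails.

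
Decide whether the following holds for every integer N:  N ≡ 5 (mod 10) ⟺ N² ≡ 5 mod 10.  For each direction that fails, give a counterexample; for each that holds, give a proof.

(⇐) Suppose N² ≡ 5 (mod 10). The only residue r in {0, …, 9} with r² ≡ 5 (mod 10) is r = 5, so N ≡ 5 (mod 10).

(⇒) Suppose N ≡ 5 (mod 10). Write N = 10j + 5. Then (10j + 5)² = 100j² + 100j + 25 = 10(10j² + 10j + 2) + 5, so N² ≡ 5 (mod 10).

Both directions hold; the statement is true.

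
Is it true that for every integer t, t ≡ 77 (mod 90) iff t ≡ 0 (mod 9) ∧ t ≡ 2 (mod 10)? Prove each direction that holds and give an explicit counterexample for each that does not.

(⇒) This fails: t = 77 gives 77 ≡ 77 (mod 90) but 77 ≡ 5 (mod 9), so the conjunction on the right does not hold.

(⇐) This fails: t = 72 satisfies both congruences on the right (72 ≡ 0 mod 9 and 72 ≡ 2 mod 10) yet 72 ≡ 72 (mod 90), not 77.

Both directions fail.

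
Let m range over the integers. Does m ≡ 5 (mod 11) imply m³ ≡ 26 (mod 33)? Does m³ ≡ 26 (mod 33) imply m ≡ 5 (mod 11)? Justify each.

(⇒) This fails: take m = 16. Then 16 ≡ 5 (mod 11), but 16³ = 4096 ≡ 4 (mod 33), not 26.

(⇐) Conversely, the residues r modulo 33 with r³ ≡ 26 (mod 33) are exactly {5}, and each is ≡ 5 (mod 11).

Only the reverse direction holds.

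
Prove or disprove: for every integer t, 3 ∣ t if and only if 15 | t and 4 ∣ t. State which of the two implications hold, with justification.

Only the converse holds.

(⇒) This fails: take t = 3. Certainly 3 ∣ 3, but 15 ∤ 3.

(⇐) Suppose 15 ∣ t and 4 ∣ t. Any common multiple of 15 and 4 is a multiple of their lcm; here gcd(15, 4) = 1, so lcm(15, 4) = 15·4 = 60, so 60 ∣ t. Since 3 ∣ 60, it follows that 3 ∣ t.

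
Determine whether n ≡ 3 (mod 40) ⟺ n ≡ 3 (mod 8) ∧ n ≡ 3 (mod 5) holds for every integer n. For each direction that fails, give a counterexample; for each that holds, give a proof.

(⇒) Suppose n ≡ 3 (mod 40); write n = 40j + 3. Since 8 ∣ 40, reducing mod 8 gives n ≡ 3 (mod 8); since 5 ∣ 40, reducing mod 5 gives n ≡ 3 (mod 5).

(⇐) Conversely, if n ≡ 3 (mod 8) and n ≡ 3 (mod 5), then by the Chinese remainder theorem n ≡ 3 (mod 40). This is exactly n ≡ 3 (mod 40).

The biconditional holds.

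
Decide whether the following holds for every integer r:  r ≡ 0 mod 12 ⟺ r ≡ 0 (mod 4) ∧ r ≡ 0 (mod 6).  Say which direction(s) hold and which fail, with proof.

Both directions hold; the statement is true.

[⇐] If r ≡ 0 (mod 4) and r ≡ 0 (mod 6), then by the Chinese remainder theorem r ≡ 0 (mod 12). This is exactly r ≡ 0 (mod 12).

[⇒] Suppose r ≡ 0 (mod 12); write r = 12j + 0. Since 4 ∣ 12, reducing mod 4 gives r ≡ 0 (mod 4); since 6 ∣ 12, reducing mod 6 gives r ≡ 0 (mod 6).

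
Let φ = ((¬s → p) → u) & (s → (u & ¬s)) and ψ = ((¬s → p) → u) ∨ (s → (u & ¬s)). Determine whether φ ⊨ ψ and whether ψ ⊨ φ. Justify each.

(→) Assume the antecedent. If u is true, the consequent reduces to true regardless of the other variables. If u is false, the antecedent forces (u = F, p = F, s = F), and the consequent holds there. Either way the consequent holds.

(←) This fails. Under u = F, p = T, s = F, the left side is false but the right side is true.

Only the forward direction holds.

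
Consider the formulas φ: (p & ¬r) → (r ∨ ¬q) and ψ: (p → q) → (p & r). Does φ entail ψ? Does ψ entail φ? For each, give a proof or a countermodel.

Not equivalent: only (⇐) holds.

(⇒) This fails. Under r = F, p = F, q = F, the left side is true but the right side is false.

(⇐) Assume the antecedent. If r is true, (p & ¬r) → (r ∨ ¬q) reduces to true regardless of the other variables. If r is false, the antecedent forces (r = F, p = T, q = F), and (p & ¬r) → (r ∨ ¬q) holds there. Either way (p & ¬r) → (r ∨ ¬q) holds.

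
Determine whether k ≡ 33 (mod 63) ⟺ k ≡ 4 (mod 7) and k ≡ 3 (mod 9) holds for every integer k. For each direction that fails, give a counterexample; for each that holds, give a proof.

(⇒) This fails: k = 33 gives 33 ≡ 33 (mod 63) but 33 ≡ 5 (mod 7), so the conjunction on the right does not hold.

(⇐) This fails: k = 39 satisfies both congruences on the right (39 ≡ 4 mod 7 and 39 ≡ 3 mod 9) yet 39 ≡ 39 (mod 63), not 33.

Both directions fail.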